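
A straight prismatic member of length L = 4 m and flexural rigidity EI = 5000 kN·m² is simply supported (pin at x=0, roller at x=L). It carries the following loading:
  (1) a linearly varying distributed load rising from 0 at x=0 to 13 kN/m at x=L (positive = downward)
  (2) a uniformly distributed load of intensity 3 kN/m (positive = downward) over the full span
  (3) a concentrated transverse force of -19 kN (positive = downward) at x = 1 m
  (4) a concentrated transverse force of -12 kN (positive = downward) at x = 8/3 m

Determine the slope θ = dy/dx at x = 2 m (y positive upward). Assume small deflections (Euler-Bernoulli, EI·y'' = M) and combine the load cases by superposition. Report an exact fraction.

θ(2) = -2057/5400000 rad

Load 1 — triangular load w₀=13 kN/m (0→w₀ over full span):
  θ_1 = -w₀(7L⁴-30L²x²+15x⁴)/(360LEI) = -13·(7·4⁴-30·4²·2²+15·2⁴)/(360·4·5000) = -91/450000 rad
Load 2 — uniform load w=3 kN/m over full span:
  θ_2 = -w(L³-6Lx²+4x³)/(24EI) = -3·(4³-6·4·2²+4·2³)/(24·5000) = 0 rad
Load 3 — point force P=-19 kN at a=1 m (b=L-a=3):
  θ_3 = -Pa(2L²-6Lx+3x²+a²)/(6LEI)  [x>a] = -(-19)·1·(2·4²-6·4·2+3·2²+1²)/(6·4·5000) = -19/40000 rad
Load 4 — point force P=-12 kN at a=8/3 m (b=L-a=4/3):
  θ_4 = -Pb(L²-b²-3x²)/(6LEI)  [x≤a] = -(-12)·(4/3)·(4²-(4/3)²-3·2²)/(6·4·5000) = 1/3375 rad
Superposition: θ = Σ θ_i = -2057/5400000 rad ≈ -0.000381 rad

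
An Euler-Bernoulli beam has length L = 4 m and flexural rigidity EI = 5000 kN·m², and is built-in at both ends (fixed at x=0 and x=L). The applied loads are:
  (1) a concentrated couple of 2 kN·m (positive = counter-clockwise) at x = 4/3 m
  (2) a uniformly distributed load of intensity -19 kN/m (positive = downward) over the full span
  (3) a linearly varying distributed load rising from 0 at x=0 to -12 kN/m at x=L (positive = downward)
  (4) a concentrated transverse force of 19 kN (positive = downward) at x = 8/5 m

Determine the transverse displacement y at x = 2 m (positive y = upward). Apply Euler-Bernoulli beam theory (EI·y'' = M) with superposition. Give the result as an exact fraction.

y(2) = 6433/2812500 m

Load 1 — applied couple M₀=2 kN·m at a=4/3 m (b=L-a=8/3):
  y_1 = (R_Ax³/6 - M_Ax²/2 - M₀(x-a)²/2)/EI  [x>a] with R_A=2/3, M_A=0 = ((2/3)·2³/6 - 0·2²/2 - 2·(2-(4/3))²/2)/5000 = 1/11250 m
Load 2 — uniform load w=-19 kN/m over full span:
  y_2 = -wx²(L-x)²/(24EI) = -(-19)·2²·(4-2)²/(24·5000) = 19/7500 m
Load 3 — triangular load w₀=-12 kN/m (0→w₀ over full span):
  y_3 = -w₀x²(L-x)²(x+2L)/(120LEI) = -(-12)·2²·(4-2)²·(2+2·4)/(120·4·5000) = 1/1250 m
Load 4 — point force P=19 kN at a=8/5 m (b=L-a=12/5):
  y_4 = -Pa²(L-x)²(3bL-(3b+a)(L-x))/(6L³EI)  [x>a] = -19·(8/5)²·(4-2)²·(3·(12/5)·4-(3·(12/5)+(8/5))·(4-2))/(6·4³·5000) = -266/234375 m
Superposition: y = Σ y_i = 6433/2812500 m ≈ 0.002287 m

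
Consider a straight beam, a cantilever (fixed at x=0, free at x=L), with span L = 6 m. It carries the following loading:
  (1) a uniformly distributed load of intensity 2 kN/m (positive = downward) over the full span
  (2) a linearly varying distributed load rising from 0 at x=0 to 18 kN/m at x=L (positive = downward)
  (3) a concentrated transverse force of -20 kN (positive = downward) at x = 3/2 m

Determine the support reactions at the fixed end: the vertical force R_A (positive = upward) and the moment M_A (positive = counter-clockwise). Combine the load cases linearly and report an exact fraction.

Load 1 — uniform load w=2 kN/m over full span:
  R_A = wL = 2·6 = 12 kN
  M_A = wL²/2 = 2·6²/2 = 36 kN·m
Load 2 — triangular load w₀=18 kN/m (0→w₀ over full span):
  R_A = w₀L/2 = 18·6/2 = 54 kN
  M_A = w₀L²/3 = 18·6²/3 = 216 kN·m
Load 3 — point force P=-20 kN at a=3/2 m (b=L-a=9/2):
  R_A = P = (-20) = -20 kN
  M_A = Pa = (-20)·(3/2) = -30 kN·m
Superposition: R_A = 46 kN, M_A = 222 kN·m

R_A = 46 kN, M_A = 222 kN·m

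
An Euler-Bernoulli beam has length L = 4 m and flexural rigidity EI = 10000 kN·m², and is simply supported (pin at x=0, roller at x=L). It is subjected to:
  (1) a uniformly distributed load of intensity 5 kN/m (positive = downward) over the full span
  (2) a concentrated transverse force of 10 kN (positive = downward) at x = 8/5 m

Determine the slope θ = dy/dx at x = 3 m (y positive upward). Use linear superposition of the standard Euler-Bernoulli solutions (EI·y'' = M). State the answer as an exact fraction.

Load 1 — uniform load w=5 kN/m over full span:
  θ_1 = -w(L³-6Lx²+4x³)/(24EI) = -5·(4³-6·4·3²+4·3³)/(24·10000) = 11/12000 rad
Load 2 — point force P=10 kN at a=8/5 m (b=L-a=12/5):
  θ_2 = -Pa(2L²-6Lx+3x²+a²)/(6LEI)  [x>a] = -10·(8/5)·(2·4²-6·4·3+3·3²+(8/5)²)/(6·4·10000) = 87/125000 rad
Superposition: θ = Σ θ_i = 2419/1500000 rad ≈ 0.001613 rad

θ(3) = 2419/1500000 rad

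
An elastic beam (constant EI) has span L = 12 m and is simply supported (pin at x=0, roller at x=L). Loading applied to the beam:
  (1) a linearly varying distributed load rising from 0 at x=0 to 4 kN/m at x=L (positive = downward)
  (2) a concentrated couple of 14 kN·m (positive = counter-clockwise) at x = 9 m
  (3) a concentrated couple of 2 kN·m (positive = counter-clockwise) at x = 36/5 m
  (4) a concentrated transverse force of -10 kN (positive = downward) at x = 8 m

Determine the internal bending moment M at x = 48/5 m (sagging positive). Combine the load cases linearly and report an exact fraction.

M(48/5) = 1056/125 kN·m

Load 1 — triangular load w₀=4 kN/m (0→w₀ over full span):
  M_1 = w₀Lx/6 - w₀x³/(6L) = 4·12·(48/5)/6 - 4·(48/5)³/(6·12) = 3456/125 kN·m
Load 2 — applied couple M₀=14 kN·m at a=9 m (b=L-a=3):
  M_2 = M₀x/L - M₀  [x>a] = 14·(48/5)/12 - 14 = -14/5 kN·m
Load 3 — applied couple M₀=2 kN·m at a=36/5 m (b=L-a=24/5):
  M_3 = M₀x/L - M₀  [x>a] = 2·(48/5)/12 - 2 = -2/5 kN·m
Load 4 — point force P=-10 kN at a=8 m (b=L-a=4):
  M_4 = Pa(L-x)/L  [x>a] = (-10)·8·(12-(48/5))/12 = -16 kN·m
Superposition: M = Σ M_i = 1056/125 kN·m ≈ 8.448000 kN·m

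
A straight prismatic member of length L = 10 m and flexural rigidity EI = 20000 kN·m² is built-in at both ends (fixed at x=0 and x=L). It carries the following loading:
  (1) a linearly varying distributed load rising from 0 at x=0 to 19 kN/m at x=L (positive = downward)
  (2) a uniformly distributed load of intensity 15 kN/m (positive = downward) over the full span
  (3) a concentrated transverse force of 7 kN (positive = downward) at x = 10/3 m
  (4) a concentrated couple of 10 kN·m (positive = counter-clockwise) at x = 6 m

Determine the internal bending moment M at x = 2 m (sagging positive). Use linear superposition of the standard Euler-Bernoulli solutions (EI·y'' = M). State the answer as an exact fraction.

Load 1 — triangular load w₀=19 kN/m (0→w₀ over full span):
  M_1 = 3w₀Lx/20 - w₀L²/30 - w₀x³/(6L) = 3·19·10·2/20 - 19·10²/30 - 19·2³/(6·10) = -133/15 kN·m
Load 2 — uniform load w=15 kN/m over full span:
  M_2 = wLx/2 - wL²/12 - wx²/2 = 15·10·2/2 - 15·10²/12 - 15·2²/2 = -5 kN·m
Load 3 — point force P=7 kN at a=10/3 m (b=L-a=20/3):
  M_3 = Pb²(3a+b)x/L³ - Pab²/L²  [x≤a] = 7·(20/3)²·(3·(10/3)+(20/3))·2/10³ - 7·(10/3)·(20/3)²/10² = 0 kN·m
Load 4 — applied couple M₀=10 kN·m at a=6 m (b=L-a=4):
  M_4 = R_Ax - M_A  [x≤a] with R_A=36/25, M_A=16/5 = (36/25)·2 - (16/5) = -8/25 kN·m
Superposition: M = Σ M_i = -1064/75 kN·m ≈ -14.186667 kN·m

M(2) = -1064/75 kN·m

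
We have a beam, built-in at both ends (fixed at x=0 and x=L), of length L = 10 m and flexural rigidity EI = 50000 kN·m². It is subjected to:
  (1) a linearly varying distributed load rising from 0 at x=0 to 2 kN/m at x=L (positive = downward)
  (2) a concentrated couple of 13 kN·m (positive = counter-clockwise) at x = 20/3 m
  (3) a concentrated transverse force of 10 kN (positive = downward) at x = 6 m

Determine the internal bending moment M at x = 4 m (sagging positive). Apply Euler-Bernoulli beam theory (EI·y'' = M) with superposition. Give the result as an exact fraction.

Load 1 — triangular load w₀=2 kN/m (0→w₀ over full span):
  M_1 = 3w₀Lx/20 - w₀L²/30 - w₀x³/(6L) = 3·2·10·4/20 - 2·10²/30 - 2·4³/(6·10) = 16/5 kN·m
Load 2 — applied couple M₀=13 kN·m at a=20/3 m (b=L-a=10/3):
  M_2 = R_Ax - M_A  [x≤a] with R_A=26/15, M_A=13/3 = (26/15)·4 - (13/3) = 13/5 kN·m
Load 3 — point force P=10 kN at a=6 m (b=L-a=4):
  M_3 = Pb²(3a+b)x/L³ - Pab²/L²  [x≤a] = 10·4²·(3·6+4)·4/10³ - 10·6·4²/10² = 112/25 kN·m
Superposition: M = Σ M_i = 257/25 kN·m ≈ 10.280000 kN·m

M(4) = 257/25 kN·m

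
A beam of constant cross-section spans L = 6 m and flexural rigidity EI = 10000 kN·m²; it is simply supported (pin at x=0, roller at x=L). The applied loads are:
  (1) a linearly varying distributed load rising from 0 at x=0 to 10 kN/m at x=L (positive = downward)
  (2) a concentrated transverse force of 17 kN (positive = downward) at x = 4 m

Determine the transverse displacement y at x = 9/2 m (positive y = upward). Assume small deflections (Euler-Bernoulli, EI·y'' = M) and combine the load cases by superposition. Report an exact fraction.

Load 1 — triangular load w₀=10 kN/m (0→w₀ over full span):
  y_1 = -w₀x(7L⁴-10L²x²+3x⁴)/(360LEI) = -10·(9/2)·(7·6⁴-10·6²·(9/2)²+3·(9/2)⁴)/(360·6·10000) = -3213/512000 m
Load 2 — point force P=17 kN at a=4 m (b=L-a=2):
  y_2 = -Pa(L-x)(2Lx-a²-x²)/(6LEI)  [x>a] = -17·4·(6-(9/2))·(2·6·(9/2)-4²-(9/2)²)/(6·6·10000) = -1207/240000 m
Superposition: y = Σ y_i = -86819/7680000 m ≈ -0.011305 m

y(9/2) = -86819/7680000 m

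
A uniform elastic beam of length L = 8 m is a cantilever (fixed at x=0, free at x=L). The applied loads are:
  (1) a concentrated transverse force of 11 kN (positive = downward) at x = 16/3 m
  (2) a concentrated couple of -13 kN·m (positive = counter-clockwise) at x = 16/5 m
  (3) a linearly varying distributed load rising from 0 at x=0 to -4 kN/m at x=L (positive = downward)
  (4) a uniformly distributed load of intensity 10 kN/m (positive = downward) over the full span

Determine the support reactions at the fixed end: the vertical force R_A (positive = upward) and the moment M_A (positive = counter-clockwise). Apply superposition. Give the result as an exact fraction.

Load 1 — point force P=11 kN at a=16/3 m (b=L-a=8/3):
  R_A = P = 11 kN
  M_A = Pa = 11·(16/3) = 176/3 kN·m
Load 2 — applied couple M₀=-13 kN·m at a=16/5 m (b=L-a=24/5):
  R_A = 0 kN
  M_A = -M₀ = -(-13) = 13 kN·m
Load 3 — triangular load w₀=-4 kN/m (0→w₀ over full span):
  R_A = w₀L/2 = (-4)·8/2 = -16 kN
  M_A = w₀L²/3 = (-4)·8²/3 = -256/3 kN·m
Load 4 — uniform load w=10 kN/m over full span:
  R_A = wL = 10·8 = 80 kN
  M_A = wL²/2 = 10·8²/2 = 320 kN·m
Superposition: R_A = 75 kN, M_A = 919/3 kN·m

R_A = 75 kN, M_A = 919/3 kN·m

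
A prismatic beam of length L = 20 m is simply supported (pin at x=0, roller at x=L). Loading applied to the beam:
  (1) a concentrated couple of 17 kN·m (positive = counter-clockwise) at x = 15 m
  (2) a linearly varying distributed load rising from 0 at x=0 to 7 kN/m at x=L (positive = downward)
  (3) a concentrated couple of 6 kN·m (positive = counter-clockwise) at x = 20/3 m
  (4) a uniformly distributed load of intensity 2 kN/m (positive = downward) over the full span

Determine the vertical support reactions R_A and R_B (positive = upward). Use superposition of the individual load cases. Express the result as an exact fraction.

R_A = 2669/60 kN, R_B = 3931/60 kN

Load 1 — applied couple M₀=17 kN·m at a=15 m (b=L-a=5):
  R_A = M₀/L = 17/20 kN
  R_B = -M₀/L = -17/20 kN
Load 2 — triangular load w₀=7 kN/m (0→w₀ over full span):
  R_A = w₀L/6 = 7·20/6 = 70/3 kN
  R_B = w₀L/3 = 7·20/3 = 140/3 kN
Load 3 — applied couple M₀=6 kN·m at a=20/3 m (b=L-a=40/3):
  R_A = M₀/L = 6/20 = 3/10 kN
  R_B = -M₀/L = -6/20 = -3/10 kN
Load 4 — uniform load w=2 kN/m over full span:
  R_A = wL/2 = 2·20/2 = 20 kN
  R_B = wL/2 = 2·20/2 = 20 kN
Superposition: R_A = 2669/60 kN, R_B = 3931/60 kN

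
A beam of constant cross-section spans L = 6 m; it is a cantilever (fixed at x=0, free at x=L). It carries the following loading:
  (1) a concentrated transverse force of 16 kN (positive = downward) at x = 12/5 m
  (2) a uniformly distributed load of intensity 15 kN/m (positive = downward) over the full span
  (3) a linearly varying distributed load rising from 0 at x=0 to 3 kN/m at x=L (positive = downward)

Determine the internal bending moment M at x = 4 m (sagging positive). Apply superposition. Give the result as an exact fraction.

M(4) = -106/3 kN·m

Load 1 — point force P=16 kN at a=12/5 m (b=L-a=18/5):
  M_1 = 0  [x>a] = 0 kN·m
Load 2 — uniform load w=15 kN/m over full span:
  M_2 = -w(L-x)²/2 = -15·(6-4)²/2 = -30 kN·m
Load 3 — triangular load w₀=3 kN/m (0→w₀ over full span):
  M_3 = w₀Lx/2 - w₀L²/3 - w₀x³/(6L) = 3·6·4/2 - 3·6²/3 - 3·4³/(6·6) = -16/3 kN·m
Superposition: M = Σ M_i = -106/3 kN·m ≈ -35.333333 kN·m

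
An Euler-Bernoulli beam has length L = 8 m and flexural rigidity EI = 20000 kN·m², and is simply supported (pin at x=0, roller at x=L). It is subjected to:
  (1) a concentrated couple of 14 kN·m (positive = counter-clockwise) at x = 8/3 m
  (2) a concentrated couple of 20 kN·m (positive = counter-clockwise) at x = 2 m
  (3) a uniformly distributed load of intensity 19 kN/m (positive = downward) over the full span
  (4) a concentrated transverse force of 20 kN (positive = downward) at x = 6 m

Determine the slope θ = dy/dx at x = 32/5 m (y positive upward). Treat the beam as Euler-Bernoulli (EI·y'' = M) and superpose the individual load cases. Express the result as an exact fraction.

θ(32/5) = 386047/22500000 rad

Load 1 — applied couple M₀=14 kN·m at a=8/3 m (b=L-a=16/3):
  θ_1 = (M₀x²/(2L)-M₀(x-a)+C₁)/EI  [x>a] with C₁=M₀(3b²-L²)/(6L)=56/9 = (14·(32/5)²/(2·8)-14·((32/5)-(8/3))+(56/9))/20000 = -287/562500 rad
Load 2 — applied couple M₀=20 kN·m at a=2 m (b=L-a=6):
  θ_2 = (M₀x²/(2L)-M₀(x-a)+C₁)/EI  [x>a] with C₁=M₀(3b²-L²)/(6L)=55/3 = (20·(32/5)²/(2·8)-20·((32/5)-2)+(55/3))/20000 = -277/300000 rad
Load 3 — uniform load w=19 kN/m over full span:
  θ_3 = -w(L³-6Lx²+4x³)/(24EI) = -19·(8³-6·8·(32/5)²+4·(32/5)³)/(24·20000) = 1254/78125 rad
Load 4 — point force P=20 kN at a=6 m (b=L-a=2):
  θ_4 = -Pa(2L²-6Lx+3x²+a²)/(6LEI)  [x>a] = -20·6·(2·8²-6·8·(32/5)+3·(32/5)²+6²)/(6·8·20000) = 127/50000 rad
Superposition: θ = Σ θ_i = 386047/22500000 rad ≈ 0.017158 rad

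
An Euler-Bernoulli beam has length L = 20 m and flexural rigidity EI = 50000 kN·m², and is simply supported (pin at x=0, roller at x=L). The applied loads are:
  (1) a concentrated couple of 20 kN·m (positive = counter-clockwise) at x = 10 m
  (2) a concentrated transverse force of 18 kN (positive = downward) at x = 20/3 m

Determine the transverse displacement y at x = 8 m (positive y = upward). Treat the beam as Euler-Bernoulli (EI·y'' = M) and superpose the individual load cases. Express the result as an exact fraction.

y(8) = -97/1875 m

Load 1 — applied couple M₀=20 kN·m at a=10 m (b=L-a=10):
  y_1 = (M₀x³/(6L)+C₁x)/EI  [x≤a] with C₁=M₀(3b²-L²)/(6L)=-50/3 = (20·8³/(6·20)+(-50/3)·8)/50000 = -3/3125 m
Load 2 — point force P=18 kN at a=20/3 m (b=L-a=40/3):
  y_2 = -Pa(L-x)(2Lx-a²-x²)/(6LEI)  [x>a] = -18·(20/3)·(20-8)·(2·20·8-(20/3)²-8²)/(6·20·50000) = -476/9375 m
Superposition: y = Σ y_i = -97/1875 m ≈ -0.051733 m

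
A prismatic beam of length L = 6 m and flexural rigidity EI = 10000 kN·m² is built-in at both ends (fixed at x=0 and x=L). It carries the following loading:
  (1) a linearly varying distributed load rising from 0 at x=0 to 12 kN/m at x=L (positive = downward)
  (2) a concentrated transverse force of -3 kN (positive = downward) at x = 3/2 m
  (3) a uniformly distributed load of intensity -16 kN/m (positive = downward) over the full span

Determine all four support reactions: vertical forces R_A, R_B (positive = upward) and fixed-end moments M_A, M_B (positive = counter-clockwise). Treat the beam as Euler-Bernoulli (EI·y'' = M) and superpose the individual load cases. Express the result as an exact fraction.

R_A = -6357/160 kN, M_A = -5781/160 kN·m, R_B = -3723/160 kN, M_B = 4359/160 kN·m

Load 1 — triangular load w₀=12 kN/m (0→w₀ over full span):
  R_A = 3w₀L/20 = 3·12·6/20 = 54/5 kN
  M_A = w₀L²/30 = 12·6²/30 = 72/5 kN·m
  R_B = 7w₀L/20 = 7·12·6/20 = 126/5 kN
  M_B = -w₀L²/20 = -12·6²/20 = -108/5 kN·m
Load 2 — point force P=-3 kN at a=3/2 m (b=L-a=9/2):
  R_A = Pb²(3a+b)/L³ = (-3)·(9/2)²·(3·(3/2)+(9/2))/6³ = -81/32 kN
  M_A = Pab²/L² = (-3)·(3/2)·(9/2)²/6² = -81/32 kN·m
  R_B = Pa²(a+3b)/L³ = (-3)·(3/2)²·((3/2)+3·(9/2))/6³ = -15/32 kN
  M_B = -Pa²b/L² = -(-3)·(3/2)²·(9/2)/6² = 27/32 kN·m
Load 3 — uniform load w=-16 kN/m over full span:
  R_A = wL/2 = (-16)·6/2 = -48 kN
  M_A = wL²/12 = (-16)·6²/12 = -48 kN·m
  R_B = wL/2 = (-16)·6/2 = -48 kN
  M_B = -wL²/12 = -(-16)·6²/12 = 48 kN·m
Superposition: R_A = -6357/160 kN, M_A = -5781/160 kN·m, R_B = -3723/160 kN, M_B = 4359/160 kN·m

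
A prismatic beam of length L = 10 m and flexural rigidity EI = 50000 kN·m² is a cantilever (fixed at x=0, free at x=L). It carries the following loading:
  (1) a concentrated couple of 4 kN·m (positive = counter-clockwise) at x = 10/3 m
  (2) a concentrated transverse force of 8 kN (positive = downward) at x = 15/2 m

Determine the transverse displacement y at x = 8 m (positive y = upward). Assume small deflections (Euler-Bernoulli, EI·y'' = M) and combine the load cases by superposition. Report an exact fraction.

y(8) = -4151/180000 m

Load 1 — applied couple M₀=4 kN·m at a=10/3 m (b=L-a=20/3):
  y_1 = M₀a(2x-a)/(2EI)  [x>a] = 4·(10/3)·(2·8-(10/3))/(2·50000) = 19/11250 m
Load 2 — point force P=8 kN at a=15/2 m (b=L-a=5/2):
  y_2 = -Pa²(3x-a)/(6EI)  [x>a] = -8·(15/2)²·(3·8-(15/2))/(6·50000) = -99/4000 m
Superposition: y = Σ y_i = -4151/180000 m ≈ -0.023061 m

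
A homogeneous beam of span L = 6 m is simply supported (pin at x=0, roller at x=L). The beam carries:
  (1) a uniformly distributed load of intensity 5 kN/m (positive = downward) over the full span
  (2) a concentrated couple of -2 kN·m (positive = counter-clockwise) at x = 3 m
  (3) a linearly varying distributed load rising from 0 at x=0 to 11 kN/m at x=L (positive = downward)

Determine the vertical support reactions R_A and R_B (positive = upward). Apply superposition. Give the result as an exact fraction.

Load 1 — uniform load w=5 kN/m over full span:
  R_A = wL/2 = 5·6/2 = 15 kN
  R_B = wL/2 = 5·6/2 = 15 kN
Load 2 — applied couple M₀=-2 kN·m at a=3 m (b=L-a=3):
  R_A = M₀/L = (-2)/6 = -1/3 kN
  R_B = -M₀/L = -(-2)/6 = 1/3 kN
Load 3 — triangular load w₀=11 kN/m (0→w₀ over full span):
  R_A = w₀L/6 = 11·6/6 = 11 kN
  R_B = w₀L/3 = 11·6/3 = 22 kN
Superposition: R_A = 77/3 kN, R_B = 112/3 kN

R_A = 77/3 kN, R_B = 112/3 kN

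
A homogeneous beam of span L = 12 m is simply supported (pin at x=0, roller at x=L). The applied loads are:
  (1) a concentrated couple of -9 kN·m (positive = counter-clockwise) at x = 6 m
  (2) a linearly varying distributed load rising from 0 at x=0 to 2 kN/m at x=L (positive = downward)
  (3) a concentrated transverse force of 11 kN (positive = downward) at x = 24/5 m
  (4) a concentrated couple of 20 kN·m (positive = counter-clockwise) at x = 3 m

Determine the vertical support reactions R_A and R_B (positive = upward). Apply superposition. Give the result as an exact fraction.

R_A = 691/60 kN, R_B = 689/60 kN

Load 1 — applied couple M₀=-9 kN·m at a=6 m (b=L-a=6):
  R_A = M₀/L = (-9)/12 = -3/4 kN
  R_B = -M₀/L = -(-9)/12 = 3/4 kN
Load 2 — triangular load w₀=2 kN/m (0→w₀ over full span):
  R_A = w₀L/6 = 2·12/6 = 4 kN
  R_B = w₀L/3 = 2·12/3 = 8 kN
Load 3 — point force P=11 kN at a=24/5 m (b=L-a=36/5):
  R_A = Pb/L = 11·(36/5)/12 = 33/5 kN
  R_B = Pa/L = 11·(24/5)/12 = 22/5 kN
Load 4 — applied couple M₀=20 kN·m at a=3 m (b=L-a=9):
  R_A = M₀/L = 20/12 = 5/3 kN
  R_B = -M₀/L = -20/12 = -5/3 kN
Superposition: R_A = 691/60 kN, R_B = 689/60 kN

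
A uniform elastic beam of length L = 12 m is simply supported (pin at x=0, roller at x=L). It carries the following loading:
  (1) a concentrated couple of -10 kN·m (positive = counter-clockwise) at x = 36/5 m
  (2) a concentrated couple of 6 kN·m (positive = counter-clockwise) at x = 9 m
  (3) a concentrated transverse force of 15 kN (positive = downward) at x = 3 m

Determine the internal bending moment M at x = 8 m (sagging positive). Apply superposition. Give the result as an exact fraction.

Load 1 — applied couple M₀=-10 kN·m at a=36/5 m (b=L-a=24/5):
  M_1 = M₀x/L - M₀  [x>a] = (-10)·8/12 - (-10) = 10/3 kN·m
Load 2 — applied couple M₀=6 kN·m at a=9 m (b=L-a=3):
  M_2 = M₀x/L  [x≤a] = 6·8/12 = 4 kN·m
Load 3 — point force P=15 kN at a=3 m (b=L-a=9):
  M_3 = Pa(L-x)/L  [x>a] = 15·3·(12-8)/12 = 15 kN·m
Superposition: M = Σ M_i = 67/3 kN·m ≈ 22.333333 kN·m

M(8) = 67/3 kN·m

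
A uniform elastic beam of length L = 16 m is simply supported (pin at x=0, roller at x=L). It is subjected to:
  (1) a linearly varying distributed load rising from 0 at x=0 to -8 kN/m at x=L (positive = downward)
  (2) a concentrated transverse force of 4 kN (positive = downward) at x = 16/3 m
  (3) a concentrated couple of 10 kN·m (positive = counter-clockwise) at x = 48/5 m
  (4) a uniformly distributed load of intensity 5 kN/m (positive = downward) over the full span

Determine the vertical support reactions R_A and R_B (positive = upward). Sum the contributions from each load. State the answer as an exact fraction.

Load 1 — triangular load w₀=-8 kN/m (0→w₀ over full span):
  R_A = w₀L/6 = (-8)·16/6 = -64/3 kN
  R_B = w₀L/3 = (-8)·16/3 = -128/3 kN
Load 2 — point force P=4 kN at a=16/3 m (b=L-a=32/3):
  R_A = Pb/L = 4·(32/3)/16 = 8/3 kN
  R_B = Pa/L = 4·(16/3)/16 = 4/3 kN
Load 3 — applied couple M₀=10 kN·m at a=48/5 m (b=L-a=32/5):
  R_A = M₀/L = 10/16 = 5/8 kN
  R_B = -M₀/L = -10/16 = -5/8 kN
Load 4 — uniform load w=5 kN/m over full span:
  R_A = wL/2 = 5·16/2 = 40 kN
  R_B = wL/2 = 5·16/2 = 40 kN
Superposition: R_A = 527/24 kN, R_B = -47/24 kN

R_A = 527/24 kN, R_B = -47/24 kN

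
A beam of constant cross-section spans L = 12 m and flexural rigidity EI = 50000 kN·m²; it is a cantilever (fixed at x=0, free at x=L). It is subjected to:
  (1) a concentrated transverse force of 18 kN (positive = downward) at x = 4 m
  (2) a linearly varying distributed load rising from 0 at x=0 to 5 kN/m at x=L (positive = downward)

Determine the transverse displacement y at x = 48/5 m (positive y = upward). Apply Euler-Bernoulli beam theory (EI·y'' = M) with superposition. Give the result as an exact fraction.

Load 1 — point force P=18 kN at a=4 m (b=L-a=8):
  y_1 = -Pa²(3x-a)/(6EI)  [x>a] = -18·4²·(3·(48/5)-4)/(6·50000) = -372/15625 m
Load 2 — triangular load w₀=5 kN/m (0→w₀ over full span):
  y_2 = (w₀Lx³/12-w₀L²x²/6-w₀x⁵/(120L))/EI = (5·12·(48/5)³/12-5·12²·(48/5)²/6-5·(48/5)⁵/(120·12))/50000 = -1351296/9765625 m
Superposition: y = Σ y_i = -1583796/9765625 m ≈ -0.162181 m

y(48/5) = -1583796/9765625 m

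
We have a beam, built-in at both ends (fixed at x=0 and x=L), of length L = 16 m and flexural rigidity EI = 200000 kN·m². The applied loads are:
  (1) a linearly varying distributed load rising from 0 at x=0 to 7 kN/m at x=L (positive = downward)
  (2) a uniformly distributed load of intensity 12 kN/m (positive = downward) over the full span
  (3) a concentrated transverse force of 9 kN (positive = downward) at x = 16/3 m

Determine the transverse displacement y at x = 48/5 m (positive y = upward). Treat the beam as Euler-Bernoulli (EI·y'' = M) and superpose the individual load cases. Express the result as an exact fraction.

y(48/5) = -5661184/439453125 m

Load 1 — triangular load w₀=7 kN/m (0→w₀ over full span):
  y_1 = -w₀x²(L-x)²(x+2L)/(120LEI) = -7·(48/5)²·(16-(48/5))²·((48/5)+2·16)/(120·16·200000) = -139776/48828125 m
Load 2 — uniform load w=12 kN/m over full span:
  y_2 = -wx²(L-x)²/(24EI) = -12·(48/5)²·(16-(48/5))²/(24·200000) = -18432/1953125 m
Load 3 — point force P=9 kN at a=16/3 m (b=L-a=32/3):
  y_3 = -Pa²(L-x)²(3bL-(3b+a)(L-x))/(6L³EI)  [x>a] = -9·(16/3)²·(16-(48/5))²·(3·(32/3)·16-(3·(32/3)+(16/3))·(16-(48/5)))/(6·16³·200000) = -2048/3515625 m
Superposition: y = Σ y_i = -5661184/439453125 m ≈ -0.012882 m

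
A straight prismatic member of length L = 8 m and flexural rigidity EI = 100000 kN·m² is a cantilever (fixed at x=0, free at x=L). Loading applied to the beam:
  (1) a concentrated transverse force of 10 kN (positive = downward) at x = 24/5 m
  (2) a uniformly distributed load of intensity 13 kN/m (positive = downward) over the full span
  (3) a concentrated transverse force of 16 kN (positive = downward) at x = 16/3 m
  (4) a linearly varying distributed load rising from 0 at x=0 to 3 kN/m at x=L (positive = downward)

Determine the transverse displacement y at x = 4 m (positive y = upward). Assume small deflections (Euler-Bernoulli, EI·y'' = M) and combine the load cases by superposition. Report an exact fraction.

y(4) = -3313/93750 m

Load 1 — point force P=10 kN at a=24/5 m (b=L-a=16/5):
  y_1 = -Px²(3a-x)/(6EI)  [x≤a] = -10·4²·(3·(24/5)-4)/(6·100000) = -26/9375 m
Load 2 — uniform load w=13 kN/m over full span:
  y_2 = -wx²(x²-4Lx+6L²)/(24EI) = -13·4²·(4²-4·8·4+6·8²)/(24·100000) = -221/9375 m
Load 3 — point force P=16 kN at a=16/3 m (b=L-a=8/3):
  y_3 = -Px²(3a-x)/(6EI)  [x≤a] = -16·4²·(3·(16/3)-4)/(6·100000) = -16/3125 m
Load 4 — triangular load w₀=3 kN/m (0→w₀ over full span):
  y_4 = (w₀Lx³/12-w₀L²x²/6-w₀x⁵/(120L))/EI = (3·8·4³/12-3·8²·4²/6-3·4⁵/(120·8))/100000 = -121/31250 m
Superposition: y = Σ y_i = -3313/93750 m ≈ -0.035339 m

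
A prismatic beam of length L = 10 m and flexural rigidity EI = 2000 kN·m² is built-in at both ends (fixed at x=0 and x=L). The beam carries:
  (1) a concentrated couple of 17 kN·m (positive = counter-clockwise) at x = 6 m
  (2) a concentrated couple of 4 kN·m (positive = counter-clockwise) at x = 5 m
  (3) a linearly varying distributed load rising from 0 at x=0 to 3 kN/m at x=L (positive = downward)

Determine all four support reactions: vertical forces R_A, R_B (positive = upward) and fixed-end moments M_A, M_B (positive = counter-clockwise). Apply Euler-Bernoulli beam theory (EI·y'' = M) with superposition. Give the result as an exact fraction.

Load 1 — applied couple M₀=17 kN·m at a=6 m (b=L-a=4):
  R_A = 6M₀ab/L³ = 6·17·6·4/10³ = 306/125 kN
  M_A = M₀b(2a-b)/L² = 17·4·(2·6-4)/10² = 136/25 kN·m
  R_B = -6M₀ab/L³ = -6·17·6·4/10³ = -306/125 kN
  M_B = M₀a(2b-a)/L² = 17·6·(2·4-6)/10² = 51/25 kN·m
Load 2 — applied couple M₀=4 kN·m at a=5 m (b=L-a=5):
  R_A = 6M₀ab/L³ = 6·4·5·5/10³ = 3/5 kN
  M_A = M₀b(2a-b)/L² = 4·5·(2·5-5)/10² = 1 kN·m
  R_B = -6M₀ab/L³ = -6·4·5·5/10³ = -3/5 kN
  M_B = M₀a(2b-a)/L² = 4·5·(2·5-5)/10² = 1 kN·m
Load 3 — triangular load w₀=3 kN/m (0→w₀ over full span):
  R_A = 3w₀L/20 = 3·3·10/20 = 9/2 kN
  M_A = w₀L²/30 = 3·10²/30 = 10 kN·m
  R_B = 7w₀L/20 = 7·3·10/20 = 21/2 kN
  M_B = -w₀L²/20 = -3·10²/20 = -15 kN·m
Superposition: R_A = 1887/250 kN, M_A = 411/25 kN·m, R_B = 1863/250 kN, M_B = -299/25 kN·m

R_A = 1887/250 kN, M_A = 411/25 kN·m, R_B = 1863/250 kN, M_B = -299/25 kN·m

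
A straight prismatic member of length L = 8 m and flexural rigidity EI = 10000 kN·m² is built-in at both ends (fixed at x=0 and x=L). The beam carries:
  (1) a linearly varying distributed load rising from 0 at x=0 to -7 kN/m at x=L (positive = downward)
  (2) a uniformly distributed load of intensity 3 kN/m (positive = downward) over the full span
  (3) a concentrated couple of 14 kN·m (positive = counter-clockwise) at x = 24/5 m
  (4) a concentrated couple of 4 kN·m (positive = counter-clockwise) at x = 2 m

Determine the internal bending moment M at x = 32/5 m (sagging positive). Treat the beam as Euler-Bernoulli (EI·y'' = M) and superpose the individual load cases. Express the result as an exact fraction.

Load 1 — triangular load w₀=-7 kN/m (0→w₀ over full span):
  M_1 = 3w₀Lx/20 - w₀L²/30 - w₀x³/(6L) = 3·(-7)·8·(32/5)/20 - (-7)·8²/30 - (-7)·(32/5)³/(6·8) = -224/375 kN·m
Load 2 — uniform load w=3 kN/m over full span:
  M_2 = wLx/2 - wL²/12 - wx²/2 = 3·8·(32/5)/2 - 3·8²/12 - 3·(32/5)²/2 = -16/25 kN·m
Load 3 — applied couple M₀=14 kN·m at a=24/5 m (b=L-a=16/5):
  M_3 = R_Ax - M_A - M₀  [x>a] with R_A=63/25, M_A=112/25 = (63/25)·(32/5) - (112/25) - 14 = -294/125 kN·m
Load 4 — applied couple M₀=4 kN·m at a=2 m (b=L-a=6):
  M_4 = R_Ax - M_A - M₀  [x>a] with R_A=9/16, M_A=-3/4 = (9/16)·(32/5) - (-3/4) - 4 = 7/20 kN·m
Superposition: M = Σ M_i = -4859/1500 kN·m ≈ -3.239333 kN·m

M(32/5) = -4859/1500 kN·m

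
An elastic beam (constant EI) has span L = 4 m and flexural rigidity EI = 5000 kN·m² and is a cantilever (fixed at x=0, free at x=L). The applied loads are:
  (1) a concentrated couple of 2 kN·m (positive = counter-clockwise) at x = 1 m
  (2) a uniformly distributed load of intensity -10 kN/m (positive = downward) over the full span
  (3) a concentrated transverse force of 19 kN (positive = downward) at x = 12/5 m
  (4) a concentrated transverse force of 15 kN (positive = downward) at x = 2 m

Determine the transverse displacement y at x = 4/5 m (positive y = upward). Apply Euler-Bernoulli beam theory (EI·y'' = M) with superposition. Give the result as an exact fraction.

Load 1 — applied couple M₀=2 kN·m at a=1 m (b=L-a=3):
  y_1 = M₀x²/(2EI)  [x≤a] = 2·(4/5)²/(2·5000) = 2/15625 m
Load 2 — uniform load w=-10 kN/m over full span:
  y_2 = -wx²(x²-4Lx+6L²)/(24EI) = -(-10)·(4/5)²·((4/5)²-4·4·(4/5)+6·4²)/(24·5000) = 1048/234375 m
Load 3 — point force P=19 kN at a=12/5 m (b=L-a=8/5):
  y_3 = -Px²(3a-x)/(6EI)  [x≤a] = -19·(4/5)²·(3·(12/5)-(4/5))/(6·5000) = -608/234375 m
Load 4 — point force P=15 kN at a=2 m (b=L-a=2):
  y_4 = -Px²(3a-x)/(6EI)  [x≤a] = -15·(4/5)²·(3·2-(4/5))/(6·5000) = -26/15625 m
Superposition: y = Σ y_i = 16/46875 m ≈ 0.000341 m

y(4/5) = 16/46875 m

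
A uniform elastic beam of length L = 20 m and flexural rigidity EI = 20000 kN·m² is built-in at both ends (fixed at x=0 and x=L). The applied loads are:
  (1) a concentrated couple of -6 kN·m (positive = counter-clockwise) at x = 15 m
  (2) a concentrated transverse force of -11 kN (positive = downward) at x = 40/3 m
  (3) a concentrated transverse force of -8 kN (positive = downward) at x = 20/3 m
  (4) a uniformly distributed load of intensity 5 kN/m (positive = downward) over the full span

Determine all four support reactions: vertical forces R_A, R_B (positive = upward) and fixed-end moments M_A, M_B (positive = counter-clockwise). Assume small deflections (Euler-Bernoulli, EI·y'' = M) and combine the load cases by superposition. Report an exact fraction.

R_A = 29437/720 kN, M_A = 2995/24 kN·m, R_B = 28883/720 kN, M_B = -8719/72 kN·m

Load 1 — applied couple M₀=-6 kN·m at a=15 m (b=L-a=5):
  R_A = 6M₀ab/L³ = 6·(-6)·15·5/20³ = -27/80 kN
  M_A = M₀b(2a-b)/L² = (-6)·5·(2·15-5)/20² = -15/8 kN·m
  R_B = -6M₀ab/L³ = -6·(-6)·15·5/20³ = 27/80 kN
  M_B = M₀a(2b-a)/L² = (-6)·15·(2·5-15)/20² = 9/8 kN·m
Load 2 — point force P=-11 kN at a=40/3 m (b=L-a=20/3):
  R_A = Pb²(3a+b)/L³ = (-11)·(20/3)²·(3·(40/3)+(20/3))/20³ = -77/27 kN
  M_A = Pab²/L² = (-11)·(40/3)·(20/3)²/20² = -440/27 kN·m
  R_B = Pa²(a+3b)/L³ = (-11)·(40/3)²·((40/3)+3·(20/3))/20³ = -220/27 kN
  M_B = -Pa²b/L² = -(-11)·(40/3)²·(20/3)/20² = 880/27 kN·m
Load 3 — point force P=-8 kN at a=20/3 m (b=L-a=40/3):
  R_A = Pb²(3a+b)/L³ = (-8)·(40/3)²·(3·(20/3)+(40/3))/20³ = -160/27 kN
  M_A = Pab²/L² = (-8)·(20/3)·(40/3)²/20² = -640/27 kN·m
  R_B = Pa²(a+3b)/L³ = (-8)·(20/3)²·((20/3)+3·(40/3))/20³ = -56/27 kN
  M_B = -Pa²b/L² = -(-8)·(20/3)²·(40/3)/20² = 320/27 kN·m
Load 4 — uniform load w=5 kN/m over full span:
  R_A = wL/2 = 5·20/2 = 50 kN
  M_A = wL²/12 = 5·20²/12 = 500/3 kN·m
  R_B = wL/2 = 5·20/2 = 50 kN
  M_B = -wL²/12 = -5·20²/12 = -500/3 kN·m
Superposition: R_A = 29437/720 kN, M_A = 2995/24 kN·m, R_B = 28883/720 kN, M_B = -8719/72 kN·m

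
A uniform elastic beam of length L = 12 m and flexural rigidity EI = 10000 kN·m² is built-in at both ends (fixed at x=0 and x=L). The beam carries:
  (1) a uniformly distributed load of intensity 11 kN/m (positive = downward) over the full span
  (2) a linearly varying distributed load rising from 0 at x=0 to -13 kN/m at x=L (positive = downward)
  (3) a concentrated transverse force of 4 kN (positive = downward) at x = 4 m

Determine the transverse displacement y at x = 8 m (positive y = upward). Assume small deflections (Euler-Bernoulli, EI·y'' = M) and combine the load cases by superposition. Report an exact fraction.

Load 1 — uniform load w=11 kN/m over full span:
  y_1 = -wx²(L-x)²/(24EI) = -11·8²·(12-8)²/(24·10000) = -88/1875 m
Load 2 — triangular load w₀=-13 kN/m (0→w₀ over full span):
  y_2 = -w₀x²(L-x)²(x+2L)/(120LEI) = -(-13)·8²·(12-8)²·(8+2·12)/(120·12·10000) = 832/28125 m
Load 3 — point force P=4 kN at a=4 m (b=L-a=8):
  y_3 = -Pa²(L-x)²(3bL-(3b+a)(L-x))/(6L³EI)  [x>a] = -4·4²·(12-8)²·(3·8·12-(3·8+4)·(12-8))/(6·12³·10000) = -88/50625 m
Superposition: y = Σ y_i = -4832/253125 m ≈ -0.019089 m

y(8) = -4832/253125 m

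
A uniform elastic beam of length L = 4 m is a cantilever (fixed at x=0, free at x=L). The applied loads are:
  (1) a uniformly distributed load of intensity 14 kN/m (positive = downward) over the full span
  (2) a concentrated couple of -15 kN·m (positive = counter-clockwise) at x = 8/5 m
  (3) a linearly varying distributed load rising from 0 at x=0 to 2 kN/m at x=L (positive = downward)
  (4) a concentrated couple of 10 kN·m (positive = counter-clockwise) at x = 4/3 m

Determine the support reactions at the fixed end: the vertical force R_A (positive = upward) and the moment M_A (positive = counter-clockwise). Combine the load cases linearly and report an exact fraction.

R_A = 60 kN, M_A = 383/3 kN·m

Load 1 — uniform load w=14 kN/m over full span:
  R_A = wL = 14·4 = 56 kN
  M_A = wL²/2 = 14·4²/2 = 112 kN·m
Load 2 — applied couple M₀=-15 kN·m at a=8/5 m (b=L-a=12/5):
  R_A = 0 kN
  M_A = -M₀ = -(-15) = 15 kN·m
Load 3 — triangular load w₀=2 kN/m (0→w₀ over full span):
  R_A = w₀L/2 = 2·4/2 = 4 kN
  M_A = w₀L²/3 = 2·4²/3 = 32/3 kN·m
Load 4 — applied couple M₀=10 kN·m at a=4/3 m (b=L-a=8/3):
  R_A = 0 kN
  M_A = -M₀ = -10 kN·m
Superposition: R_A = 60 kN, M_A = 383/3 kN·m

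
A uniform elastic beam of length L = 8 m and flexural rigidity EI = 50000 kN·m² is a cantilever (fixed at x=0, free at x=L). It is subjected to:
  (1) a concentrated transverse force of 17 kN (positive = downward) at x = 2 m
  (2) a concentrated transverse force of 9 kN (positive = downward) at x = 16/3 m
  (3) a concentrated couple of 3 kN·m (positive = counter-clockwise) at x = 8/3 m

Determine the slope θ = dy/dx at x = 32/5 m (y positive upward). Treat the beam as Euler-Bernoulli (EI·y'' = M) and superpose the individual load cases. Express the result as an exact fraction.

Load 1 — point force P=17 kN at a=2 m (b=L-a=6):
  θ_1 = -Pa²/(2EI)  [x>a] = -17·2²/(2·50000) = -17/25000 rad
Load 2 — point force P=9 kN at a=16/3 m (b=L-a=8/3):
  θ_2 = -Pa²/(2EI)  [x>a] = -9·(16/3)²/(2·50000) = -8/3125 rad
Load 3 — applied couple M₀=3 kN·m at a=8/3 m (b=L-a=16/3):
  θ_3 = M₀a/EI  [x>a] = 3·(8/3)/50000 = 1/6250 rad
Superposition: θ = Σ θ_i = -77/25000 rad ≈ -0.003080 rad

θ(32/5) = -77/25000 rad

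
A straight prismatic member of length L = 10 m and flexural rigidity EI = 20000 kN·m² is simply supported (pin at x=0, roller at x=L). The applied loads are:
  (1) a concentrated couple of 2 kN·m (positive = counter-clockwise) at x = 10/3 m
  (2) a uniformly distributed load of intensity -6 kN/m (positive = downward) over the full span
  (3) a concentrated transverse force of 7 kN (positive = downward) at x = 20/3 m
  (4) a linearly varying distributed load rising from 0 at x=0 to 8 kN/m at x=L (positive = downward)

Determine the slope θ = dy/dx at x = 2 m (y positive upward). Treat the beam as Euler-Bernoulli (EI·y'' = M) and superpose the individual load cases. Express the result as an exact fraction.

θ(2) = 4069/2025000 rad

Load 1 — applied couple M₀=2 kN·m at a=10/3 m (b=L-a=20/3):
  θ_1 = (M₀x²/(2L)+C₁)/EI  [x≤a] with C₁=M₀(3b²-L²)/(6L)=10/9 = (2·2²/(2·10)+(10/9))/20000 = 17/225000 rad
Load 2 — uniform load w=-6 kN/m over full span:
  θ_2 = -w(L³-6Lx²+4x³)/(24EI) = -(-6)·(10³-6·10·2²+4·2³)/(24·20000) = 99/10000 rad
Load 3 — point force P=7 kN at a=20/3 m (b=L-a=10/3):
  θ_3 = -Pb(L²-b²-3x²)/(6LEI)  [x≤a] = -7·(10/3)·(10²-(10/3)²-3·2²)/(6·10·20000) = -1211/810000 rad
Load 4 — triangular load w₀=8 kN/m (0→w₀ over full span):
  θ_4 = -w₀(7L⁴-30L²x²+15x⁴)/(360LEI) = -8·(7·10⁴-30·10²·2²+15·2⁴)/(360·10·20000) = -182/28125 rad
Superposition: θ = Σ θ_i = 4069/2025000 rad ≈ 0.002009 rad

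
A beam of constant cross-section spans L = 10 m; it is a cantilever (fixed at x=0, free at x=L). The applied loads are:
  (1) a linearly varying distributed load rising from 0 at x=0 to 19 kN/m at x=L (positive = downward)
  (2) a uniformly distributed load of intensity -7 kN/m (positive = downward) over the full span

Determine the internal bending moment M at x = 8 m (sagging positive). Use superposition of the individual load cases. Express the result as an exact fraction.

Load 1 — triangular load w₀=19 kN/m (0→w₀ over full span):
  M_1 = w₀Lx/2 - w₀L²/3 - w₀x³/(6L) = 19·10·8/2 - 19·10²/3 - 19·8³/(6·10) = -532/15 kN·m
Load 2 — uniform load w=-7 kN/m over full span:
  M_2 = -w(L-x)²/2 = -(-7)·(10-8)²/2 = 14 kN·m
Superposition: M = Σ M_i = -322/15 kN·m ≈ -21.466667 kN·m

M(8) = -322/15 kN·m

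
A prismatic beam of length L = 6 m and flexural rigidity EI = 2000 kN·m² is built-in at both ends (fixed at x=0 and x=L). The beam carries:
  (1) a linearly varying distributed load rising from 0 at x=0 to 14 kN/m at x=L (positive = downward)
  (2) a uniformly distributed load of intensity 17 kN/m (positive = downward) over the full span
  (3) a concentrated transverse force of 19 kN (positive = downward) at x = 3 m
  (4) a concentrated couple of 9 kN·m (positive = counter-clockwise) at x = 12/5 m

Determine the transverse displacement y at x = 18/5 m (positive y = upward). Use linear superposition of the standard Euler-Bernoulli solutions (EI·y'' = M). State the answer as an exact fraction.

Load 1 — triangular load w₀=14 kN/m (0→w₀ over full span):
  y_1 = -w₀x²(L-x)²(x+2L)/(120LEI) = -14·(18/5)²·(6-(18/5))²·((18/5)+2·6)/(120·6·2000) = -22113/1953125 m
Load 2 — uniform load w=17 kN/m over full span:
  y_2 = -wx²(L-x)²/(24EI) = -17·(18/5)²·(6-(18/5))²/(24·2000) = -4131/156250 m
Load 3 — point force P=19 kN at a=3 m (b=L-a=3):
  y_3 = -Pa²(L-x)²(3bL-(3b+a)(L-x))/(6L³EI)  [x>a] = -19·3²·(6-(18/5))²·(3·3·6-(3·3+3)·(6-(18/5)))/(6·6³·2000) = -1197/125000 m
Load 4 — applied couple M₀=9 kN·m at a=12/5 m (b=L-a=18/5):
  y_4 = (R_Ax³/6 - M_Ax²/2 - M₀(x-a)²/2)/EI  [x>a] with R_A=54/25, M_A=27/25 = ((54/25)·(18/5)³/6 - (27/25)·(18/5)²/2 - 9·((18/5)-(12/5))²/2)/2000 = 648/390625 m
Superposition: y = Σ y_i = -713709/15625000 m ≈ -0.045677 m

y(18/5) = -713709/15625000 m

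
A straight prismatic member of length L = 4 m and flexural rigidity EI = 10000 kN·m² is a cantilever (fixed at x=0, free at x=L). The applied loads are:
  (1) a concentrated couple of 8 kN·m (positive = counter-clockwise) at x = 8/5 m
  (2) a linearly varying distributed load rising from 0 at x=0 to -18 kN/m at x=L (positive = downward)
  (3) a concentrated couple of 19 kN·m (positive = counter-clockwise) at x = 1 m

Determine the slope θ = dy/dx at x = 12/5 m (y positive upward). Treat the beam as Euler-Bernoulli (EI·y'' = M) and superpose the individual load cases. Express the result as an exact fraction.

Load 1 — applied couple M₀=8 kN·m at a=8/5 m (b=L-a=12/5):
  θ_1 = M₀a/EI  [x>a] = 8·(8/5)/10000 = 4/3125 rad
Load 2 — triangular load w₀=-18 kN/m (0→w₀ over full span):
  θ_2 = (w₀Lx²/4-w₀L²x/3-w₀x⁴/(24L))/EI = ((-18)·4·(12/5)²/4-(-18)·4²·(12/5)/3-(-18)·(12/5)⁴/(24·4))/10000 = 5193/390625 rad
Load 3 — applied couple M₀=19 kN·m at a=1 m (b=L-a=3):
  θ_3 = M₀a/EI  [x>a] = 19·1/10000 = 19/10000 rad
Superposition: θ = Σ θ_i = 102963/6250000 rad ≈ 0.016474 rad

θ(12/5) = 102963/6250000 rad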